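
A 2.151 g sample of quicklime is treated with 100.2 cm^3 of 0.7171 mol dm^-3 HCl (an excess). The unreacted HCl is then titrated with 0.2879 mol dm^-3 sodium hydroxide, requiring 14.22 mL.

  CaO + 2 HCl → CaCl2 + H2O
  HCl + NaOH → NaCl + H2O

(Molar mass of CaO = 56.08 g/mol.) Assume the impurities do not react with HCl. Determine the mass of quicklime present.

1.900 g

n(HCl) added = 0.1002 × 0.7171 = 0.07185 mol
n(NaOH) used in back-titration = 0.01422 × 0.2879 = 4.094 × 10^-3 mol
n(HCl) left over = 4.094 × 10^-3 mol (1:1 ratio)
n(HCl) consumed by analyte = 0.07185 − 4.094 × 10^-3 = 0.06776 mol
From the 1:2 ratio, n(CaO) = 1/2 × 0.06776 = 0.03388 mol
mass of CaO = 0.03388 × 56.08 = 1.900 g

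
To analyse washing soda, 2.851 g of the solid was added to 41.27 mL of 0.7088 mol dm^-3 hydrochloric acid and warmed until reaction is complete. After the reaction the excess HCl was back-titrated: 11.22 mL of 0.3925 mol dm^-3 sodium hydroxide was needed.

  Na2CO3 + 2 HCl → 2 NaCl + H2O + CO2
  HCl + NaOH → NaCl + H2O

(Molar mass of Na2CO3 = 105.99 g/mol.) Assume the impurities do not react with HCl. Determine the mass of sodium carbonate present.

n(HCl) added = 0.04127 × 0.7088 = 0.02925 mol
n(NaOH) used in back-titration = 0.01122 × 0.3925 = 4.404 × 10^-3 mol
n(HCl) left over = 4.404 × 10^-3 mol (1:1 ratio)
n(HCl) consumed by analyte = 0.02925 − 4.404 × 10^-3 = 0.02485 mol
From the 1:2 ratio, n(Na2CO3) = 1/2 × 0.02485 = 0.01242 mol
mass of Na2CO3 = 0.01242 × 105.99 = 1.317 g

1.317 g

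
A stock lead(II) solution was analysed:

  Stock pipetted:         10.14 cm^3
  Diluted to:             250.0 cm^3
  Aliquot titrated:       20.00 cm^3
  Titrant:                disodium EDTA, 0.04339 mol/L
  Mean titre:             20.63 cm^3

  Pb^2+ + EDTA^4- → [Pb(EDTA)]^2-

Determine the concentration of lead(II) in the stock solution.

1.103 mol/L

n(EDTA) = 0.02063 × 0.04339 = 8.951 × 10^-4 mol
n(Pb2+) in the aliquot = 8.951 × 10^-4 mol (1:1 ratio)
[Pb2+]_dilute = 8.951 × 10^-4 / 0.02000 = 0.04476 mol/L
Dilution factor = 250.0 / 10.14 = 24.65
[Pb2+]_stock = 0.04476 × 24.65 = 1.103 mol/L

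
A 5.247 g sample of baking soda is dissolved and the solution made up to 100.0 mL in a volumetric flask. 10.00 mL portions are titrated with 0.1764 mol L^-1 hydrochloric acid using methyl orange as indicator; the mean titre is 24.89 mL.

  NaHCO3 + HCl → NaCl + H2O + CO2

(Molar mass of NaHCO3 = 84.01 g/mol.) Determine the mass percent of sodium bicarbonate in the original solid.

70.30 %

n(HCl) per titration = 0.02489 × 0.1764 = 4.391 × 10^-3 mol
n(NaHCO3) in each aliquot = 4.391 × 10^-3 mol (1:1 ratio)
n(NaHCO3) in the whole flask = 4.391 × 10^-3 × 100.0/10.00 = 0.04391 mol
mass of NaHCO3 = 0.04391 × 84.01 = 3.689 g
% NaHCO3 = 3.689 / 5.247 × 100 = 70.30 %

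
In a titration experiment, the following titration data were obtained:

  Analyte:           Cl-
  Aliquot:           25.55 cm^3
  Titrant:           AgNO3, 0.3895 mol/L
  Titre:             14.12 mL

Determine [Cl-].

0.2153 mol/L

Ag^+ + Cl^- → AgCl(s)
n(AgNO3) = 0.01412 L × 0.3895 mol/L = 5.500 × 10^-3 mol
n(Cl-) = 5.500 × 10^-3 mol (1:1 mole ratio)
[Cl-] = 5.500 × 10^-3 mol / 0.02555 L = 0.2153 mol/L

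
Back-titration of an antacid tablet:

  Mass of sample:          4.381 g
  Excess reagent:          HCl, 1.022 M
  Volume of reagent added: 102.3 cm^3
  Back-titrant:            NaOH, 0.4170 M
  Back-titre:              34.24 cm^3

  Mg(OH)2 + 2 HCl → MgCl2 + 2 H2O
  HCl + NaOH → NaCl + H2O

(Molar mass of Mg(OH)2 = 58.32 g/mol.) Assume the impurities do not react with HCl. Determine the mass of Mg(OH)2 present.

2.632 g

n(HCl) added = 0.1023 × 1.022 = 0.1046 mol
n(NaOH) used in back-titration = 0.03424 × 0.4170 = 0.01428 mol
n(HCl) left over = 0.01428 mol (1:1 ratio)
n(HCl) consumed by analyte = 0.1046 − 0.01428 = 0.09027 mol
From the 1:2 ratio, n(Mg(OH)2) = 1/2 × 0.09027 = 0.04514 mol
mass of Mg(OH)2 = 0.04514 × 58.32 = 2.632 g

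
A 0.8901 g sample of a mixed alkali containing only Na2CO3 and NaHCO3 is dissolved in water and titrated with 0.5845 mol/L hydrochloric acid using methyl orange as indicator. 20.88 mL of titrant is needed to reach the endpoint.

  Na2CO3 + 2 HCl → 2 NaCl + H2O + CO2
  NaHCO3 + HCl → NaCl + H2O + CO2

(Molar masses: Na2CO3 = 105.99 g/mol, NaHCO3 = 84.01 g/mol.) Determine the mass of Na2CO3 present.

0.2310 g

n(HCl) = 0.02088 × 0.5845 = 0.01220 mol
Let x = n(Na2CO3), y = n(NaHCO3).
Titrant: 2x + 1y = 0.01220;  mass: 105.99x + 84.01y = 0.8901
Solving, x = 2.179 × 10^-3 mol, y = 7.846 × 10^-3 mol
mass of Na2CO3 = 2.179 × 10^-3 × 105.99 = 0.2310 g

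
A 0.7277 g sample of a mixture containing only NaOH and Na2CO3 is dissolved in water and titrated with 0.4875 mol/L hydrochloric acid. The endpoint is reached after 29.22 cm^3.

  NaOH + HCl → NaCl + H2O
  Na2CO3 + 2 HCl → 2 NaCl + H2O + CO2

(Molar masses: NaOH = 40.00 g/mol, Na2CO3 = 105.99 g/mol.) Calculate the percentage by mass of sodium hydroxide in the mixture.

11.51 %

n(HCl) = 0.02922 × 0.4875 = 0.01424 mol
Let x = n(NaOH), y = n(Na2CO3).
Titrant: 1x + 2y = 0.01424;  mass: 40.00x + 105.99y = 0.7277
Solving, x = 2.093 × 10^-3 mol, y = 6.076 × 10^-3 mol
mass of NaOH = 2.093 × 10^-3 × 40.00 = 0.08373 g
% NaOH = 0.08373 / 0.7277 × 100 = 11.51 %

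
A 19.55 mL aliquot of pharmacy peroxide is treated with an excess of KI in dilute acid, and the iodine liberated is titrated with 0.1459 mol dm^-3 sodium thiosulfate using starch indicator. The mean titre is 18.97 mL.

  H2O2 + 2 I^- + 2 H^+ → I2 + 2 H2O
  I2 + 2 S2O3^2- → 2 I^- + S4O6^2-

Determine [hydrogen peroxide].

n(S2O3^2-) = 0.01897 × 0.1459 = 2.768 × 10^-3 mol
n(I2) = n(S2O3^2-)/2 = 1.384 × 10^-3 mol
n(H2O2) in the aliquot = 1.384 × 10^-3 mol (1:1 ratio)
[H2O2] = 1.384 × 10^-3 / 0.01955 = 0.07079 mol/L

0.07079 mol/L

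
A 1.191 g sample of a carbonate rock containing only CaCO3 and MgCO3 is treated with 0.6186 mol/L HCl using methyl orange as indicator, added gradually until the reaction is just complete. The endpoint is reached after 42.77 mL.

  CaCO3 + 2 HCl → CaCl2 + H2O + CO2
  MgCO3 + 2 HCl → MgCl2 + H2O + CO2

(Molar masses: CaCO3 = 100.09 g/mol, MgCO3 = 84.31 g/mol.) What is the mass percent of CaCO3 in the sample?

40.31 %

n(HCl) = 0.04277 × 0.6186 = 0.02646 mol
Let x = n(CaCO3), y = n(MgCO3).
Titrant: 2x + 2y = 0.02646;  mass: 100.09x + 84.31y = 1.191
Solving, x = 4.796 × 10^-3 mol, y = 8.433 × 10^-3 mol
mass of CaCO3 = 4.796 × 10^-3 × 100.09 = 0.4800 g
% CaCO3 = 0.4800 / 1.191 × 100 = 40.31 %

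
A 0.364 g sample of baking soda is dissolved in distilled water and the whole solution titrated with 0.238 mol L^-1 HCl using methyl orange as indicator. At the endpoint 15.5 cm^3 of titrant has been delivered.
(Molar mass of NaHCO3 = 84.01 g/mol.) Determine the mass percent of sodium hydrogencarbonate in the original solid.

85.1 %

NaHCO3 + HCl → NaCl + H2O + CO2
n(HCl) = 0.0155 L × 0.238 mol/L = 3.69 × 10^-3 mol
n(NaHCO3) = 3.69 × 10^-3 mol (1:1 ratio)
mass of NaHCO3 = 3.69 × 10^-3 × 84.01 g/mol = 0.310 g
% NaHCO3 = 0.310 / 0.364 × 100 = 85.1 %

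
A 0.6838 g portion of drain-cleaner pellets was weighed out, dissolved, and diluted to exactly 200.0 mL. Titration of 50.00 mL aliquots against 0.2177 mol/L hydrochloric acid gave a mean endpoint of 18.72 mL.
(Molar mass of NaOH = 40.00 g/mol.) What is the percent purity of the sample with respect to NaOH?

NaOH + HCl → NaCl + H2O
n(HCl) per titration = 0.01872 × 0.2177 = 4.075 × 10^-3 mol
n(NaOH) in each aliquot = 4.075 × 10^-3 mol (1:1 ratio)
n(NaOH) in the whole flask = 4.075 × 10^-3 × 200.0/50.00 = 0.01630 mol
mass of NaOH = 0.01630 × 40.00 = 0.6521 g
% NaOH = 0.6521 / 0.6838 × 100 = 95.36 %

95.36 %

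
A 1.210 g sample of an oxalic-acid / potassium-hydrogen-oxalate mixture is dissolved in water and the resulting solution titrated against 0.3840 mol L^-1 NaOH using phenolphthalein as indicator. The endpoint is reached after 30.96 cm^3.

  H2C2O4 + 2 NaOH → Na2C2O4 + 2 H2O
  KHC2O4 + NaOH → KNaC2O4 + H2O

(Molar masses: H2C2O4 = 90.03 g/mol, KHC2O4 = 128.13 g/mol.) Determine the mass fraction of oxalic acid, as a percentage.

n(NaOH) = 0.03096 × 0.3840 = 0.01189 mol
Let x = n(H2C2O4), y = n(KHC2O4).
Titrant: 2x + 1y = 0.01189;  mass: 90.03x + 128.13y = 1.210
Solving, x = 1.885 × 10^-3 mol, y = 8.119 × 10^-3 mol
mass of H2C2O4 = 1.885 × 10^-3 × 90.03 = 0.1697 g
% H2C2O4 = 0.1697 / 1.210 × 100 = 14.02 %

14.02 %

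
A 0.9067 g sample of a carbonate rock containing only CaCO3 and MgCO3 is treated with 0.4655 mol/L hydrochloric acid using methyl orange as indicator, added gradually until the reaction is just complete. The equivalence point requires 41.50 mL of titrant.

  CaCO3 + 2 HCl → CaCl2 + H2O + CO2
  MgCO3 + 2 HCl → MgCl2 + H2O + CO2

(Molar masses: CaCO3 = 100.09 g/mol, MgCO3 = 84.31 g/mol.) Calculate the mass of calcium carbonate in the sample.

n(HCl) = 0.04150 × 0.4655 = 0.01932 mol
Let x = n(CaCO3), y = n(MgCO3).
Titrant: 2x + 2y = 0.01932;  mass: 100.09x + 84.31y = 0.9067
Solving, x = 5.852 × 10^-3 mol, y = 3.807 × 10^-3 mol
mass of CaCO3 = 5.852 × 10^-3 × 100.09 = 0.5857 g

0.5857 g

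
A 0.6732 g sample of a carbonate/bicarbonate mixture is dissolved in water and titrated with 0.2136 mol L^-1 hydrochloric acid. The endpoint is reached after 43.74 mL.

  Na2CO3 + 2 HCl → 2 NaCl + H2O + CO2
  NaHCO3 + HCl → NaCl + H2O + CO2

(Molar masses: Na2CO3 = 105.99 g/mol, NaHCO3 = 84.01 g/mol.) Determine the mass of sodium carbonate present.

n(HCl) = 0.04374 × 0.2136 = 9.343 × 10^-3 mol
Let x = n(Na2CO3), y = n(NaHCO3).
Titrant: 2x + 1y = 9.343 × 10^-3;  mass: 105.99x + 84.01y = 0.6732
Solving, x = 1.801 × 10^-3 mol, y = 5.742 × 10^-3 mol
mass of Na2CO3 = 1.801 × 10^-3 × 105.99 = 0.1909 g

0.1909 g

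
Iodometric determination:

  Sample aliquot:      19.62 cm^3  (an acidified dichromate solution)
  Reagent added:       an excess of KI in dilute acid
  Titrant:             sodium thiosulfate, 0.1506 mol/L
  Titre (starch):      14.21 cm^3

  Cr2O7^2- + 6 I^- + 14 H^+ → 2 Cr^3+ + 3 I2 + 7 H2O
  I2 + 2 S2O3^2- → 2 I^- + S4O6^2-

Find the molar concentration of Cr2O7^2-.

0.01818 mol/L

n(S2O3^2-) = 0.01421 × 0.1506 = 2.140 × 10^-3 mol
n(I2) = n(S2O3^2-)/2 = 1.070 × 10^-3 mol
From the 1:3 ratio, n(Cr2O7^2-) in the aliquot = 1/3 × 1.070 × 10^-3 = 3.567 × 10^-4 mol
[Cr2O7^2-] = 3.567 × 10^-4 / 0.01962 = 0.01818 mol/L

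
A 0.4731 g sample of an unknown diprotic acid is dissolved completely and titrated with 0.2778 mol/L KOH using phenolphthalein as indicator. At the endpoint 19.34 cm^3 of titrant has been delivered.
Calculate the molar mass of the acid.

n(KOH) = 0.01934 L × 0.2778 mol/L = 5.373 × 10^-3 mol
From the 1:2 ratio, n(H2A) = 1/2 × 5.373 × 10^-3 = 2.686 × 10^-3 mol
M = m / n = 0.4731 g / 2.686 × 10^-3 mol = 176.1 g/mol

176.1 g/mol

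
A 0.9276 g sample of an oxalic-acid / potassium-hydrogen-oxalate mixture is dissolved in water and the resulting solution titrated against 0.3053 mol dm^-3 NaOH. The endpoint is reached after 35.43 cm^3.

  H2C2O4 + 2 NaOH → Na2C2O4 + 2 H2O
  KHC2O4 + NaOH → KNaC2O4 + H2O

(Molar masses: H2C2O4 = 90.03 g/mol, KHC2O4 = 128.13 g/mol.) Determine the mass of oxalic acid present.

n(NaOH) = 0.03543 × 0.3053 = 0.01082 mol
Let x = n(H2C2O4), y = n(KHC2O4).
Titrant: 2x + 1y = 0.01082;  mass: 90.03x + 128.13y = 0.9276
Solving, x = 2.757 × 10^-3 mol, y = 5.302 × 10^-3 mol
mass of H2C2O4 = 2.757 × 10^-3 × 90.03 = 0.2482 g

0.2482 g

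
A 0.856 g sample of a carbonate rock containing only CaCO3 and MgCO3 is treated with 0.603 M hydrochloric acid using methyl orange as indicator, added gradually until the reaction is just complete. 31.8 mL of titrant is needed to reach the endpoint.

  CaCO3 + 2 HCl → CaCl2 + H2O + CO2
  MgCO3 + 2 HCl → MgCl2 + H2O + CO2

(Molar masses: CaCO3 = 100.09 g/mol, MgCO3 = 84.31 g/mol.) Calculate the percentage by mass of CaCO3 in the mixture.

n(HCl) = 0.0318 × 0.603 = 0.0192 mol
Let x = n(CaCO3), y = n(MgCO3).
Titrant: 2x + 2y = 0.0192;  mass: 100.09x + 84.31y = 0.856
Solving, x = 3.02 × 10^-3 mol, y = 6.57 × 10^-3 mol
mass of CaCO3 = 3.02 × 10^-3 × 100.09 = 0.302 g
% CaCO3 = 0.302 / 0.856 × 100 = 35.3 %

35.3 %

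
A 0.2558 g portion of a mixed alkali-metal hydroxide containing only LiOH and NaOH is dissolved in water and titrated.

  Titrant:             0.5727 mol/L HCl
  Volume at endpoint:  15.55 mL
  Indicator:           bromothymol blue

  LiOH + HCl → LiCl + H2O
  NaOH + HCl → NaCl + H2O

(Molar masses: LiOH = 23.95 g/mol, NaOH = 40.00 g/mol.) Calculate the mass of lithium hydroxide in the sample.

n(HCl) = 0.01555 × 0.5727 = 8.905 × 10^-3 mol
Let x = n(LiOH), y = n(NaOH).
Titrant: 1x + 1y = 8.905 × 10^-3;  mass: 23.95x + 40.00y = 0.2558
Solving, x = 6.257 × 10^-3 mol, y = 2.649 × 10^-3 mol
mass of LiOH = 6.257 × 10^-3 × 23.95 = 0.1498 g

0.1498 g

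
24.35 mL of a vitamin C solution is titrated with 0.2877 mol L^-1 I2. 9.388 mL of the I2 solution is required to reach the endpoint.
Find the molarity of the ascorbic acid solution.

0.1109 mol/L

C6H8O6 + I2 → C6H6O6 + 2 HI
n(I2) = 0.009388 L × 0.2877 mol/L = 2.701 × 10^-3 mol
n(C6H8O6) = 2.701 × 10^-3 mol (1:1 mole ratio)
[C6H8O6] = 2.701 × 10^-3 mol / 0.02435 L = 0.1109 mol/L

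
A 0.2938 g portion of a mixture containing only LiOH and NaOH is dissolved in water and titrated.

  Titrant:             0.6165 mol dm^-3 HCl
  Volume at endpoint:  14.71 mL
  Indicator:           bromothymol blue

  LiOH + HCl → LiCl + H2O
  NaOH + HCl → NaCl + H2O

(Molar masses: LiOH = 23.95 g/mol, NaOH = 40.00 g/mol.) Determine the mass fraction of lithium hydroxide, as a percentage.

n(HCl) = 0.01471 × 0.6165 = 9.069 × 10^-3 mol
Let x = n(LiOH), y = n(NaOH).
Titrant: 1x + 1y = 9.069 × 10^-3;  mass: 23.95x + 40.00y = 0.2938
Solving, x = 4.296 × 10^-3 mol, y = 4.773 × 10^-3 mol
mass of LiOH = 4.296 × 10^-3 × 23.95 = 0.1029 g
% LiOH = 0.1029 / 0.2938 × 100 = 35.02 %

35.02 %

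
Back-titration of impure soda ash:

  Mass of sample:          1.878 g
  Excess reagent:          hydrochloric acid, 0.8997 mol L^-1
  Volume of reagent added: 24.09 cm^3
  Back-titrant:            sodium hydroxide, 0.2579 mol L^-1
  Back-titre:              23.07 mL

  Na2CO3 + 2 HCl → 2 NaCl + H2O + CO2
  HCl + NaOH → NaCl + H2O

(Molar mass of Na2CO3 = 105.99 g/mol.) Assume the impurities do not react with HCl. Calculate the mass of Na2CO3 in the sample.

0.8333 g

n(HCl) added = 0.02409 × 0.8997 = 0.02167 mol
n(NaOH) used in back-titration = 0.02307 × 0.2579 = 5.950 × 10^-3 mol
n(HCl) left over = 5.950 × 10^-3 mol (1:1 ratio)
n(HCl) consumed by analyte = 0.02167 − 5.950 × 10^-3 = 0.01572 mol
From the 1:2 ratio, n(Na2CO3) = 1/2 × 0.01572 = 7.862 × 10^-3 mol
mass of Na2CO3 = 7.862 × 10^-3 × 105.99 = 0.8333 g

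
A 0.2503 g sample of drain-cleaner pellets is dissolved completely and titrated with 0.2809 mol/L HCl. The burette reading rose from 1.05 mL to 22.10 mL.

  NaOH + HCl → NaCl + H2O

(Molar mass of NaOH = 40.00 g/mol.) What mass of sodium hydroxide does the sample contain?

0.2365 g

n(HCl) = 0.02105 L × 0.2809 mol/L = 5.913 × 10^-3 mol
n(NaOH) = 5.913 × 10^-3 mol (1:1 ratio)
mass of NaOH = 5.913 × 10^-3 × 40.00 g/mol = 0.2365 g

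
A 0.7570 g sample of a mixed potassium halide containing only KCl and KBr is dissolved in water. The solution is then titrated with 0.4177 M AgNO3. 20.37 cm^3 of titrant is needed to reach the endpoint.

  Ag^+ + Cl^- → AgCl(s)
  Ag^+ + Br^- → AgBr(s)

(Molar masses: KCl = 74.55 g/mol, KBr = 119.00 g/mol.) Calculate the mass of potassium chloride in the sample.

0.4285 g

n(AgNO3) = 0.02037 × 0.4177 = 8.509 × 10^-3 mol
Let x = n(KCl), y = n(KBr).
Titrant: 1x + 1y = 8.509 × 10^-3;  mass: 74.55x + 119.00y = 0.7570
Solving, x = 5.748 × 10^-3 mol, y = 2.760 × 10^-3 mol
mass of KCl = 5.748 × 10^-3 × 74.55 = 0.4285 g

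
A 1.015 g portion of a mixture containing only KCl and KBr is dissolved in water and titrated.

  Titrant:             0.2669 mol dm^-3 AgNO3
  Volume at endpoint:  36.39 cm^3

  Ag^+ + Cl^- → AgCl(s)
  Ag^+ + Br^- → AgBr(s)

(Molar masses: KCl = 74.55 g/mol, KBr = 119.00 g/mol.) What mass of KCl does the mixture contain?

n(AgNO3) = 0.03639 × 0.2669 = 9.712 × 10^-3 mol
Let x = n(KCl), y = n(KBr).
Titrant: 1x + 1y = 9.712 × 10^-3;  mass: 74.55x + 119.00y = 1.015
Solving, x = 3.167 × 10^-3 mol, y = 6.545 × 10^-3 mol
mass of KCl = 3.167 × 10^-3 × 74.55 = 0.2361 g

0.2361 g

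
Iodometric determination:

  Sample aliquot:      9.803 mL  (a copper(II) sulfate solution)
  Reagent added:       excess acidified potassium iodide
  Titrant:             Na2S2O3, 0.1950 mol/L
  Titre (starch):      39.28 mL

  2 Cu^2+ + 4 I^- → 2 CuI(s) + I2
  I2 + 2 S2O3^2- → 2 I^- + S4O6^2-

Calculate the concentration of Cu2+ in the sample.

0.7814 mol/L

n(S2O3^2-) = 0.03928 × 0.1950 = 7.660 × 10^-3 mol
n(I2) = n(S2O3^2-)/2 = 3.830 × 10^-3 mol
From the 2:1 ratio, n(Cu2+) in the aliquot = 2/1 × 3.830 × 10^-3 = 7.660 × 10^-3 mol
[Cu2+] = 7.660 × 10^-3 / 0.009803 = 0.7814 mol/L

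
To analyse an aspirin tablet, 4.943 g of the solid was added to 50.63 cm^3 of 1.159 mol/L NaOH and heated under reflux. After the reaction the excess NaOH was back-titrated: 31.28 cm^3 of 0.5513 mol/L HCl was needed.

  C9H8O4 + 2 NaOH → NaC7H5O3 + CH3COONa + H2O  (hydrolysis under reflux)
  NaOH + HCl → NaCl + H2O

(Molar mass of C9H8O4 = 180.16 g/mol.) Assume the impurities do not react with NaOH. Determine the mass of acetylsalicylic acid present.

3.733 g

n(NaOH) added = 0.05063 × 1.159 = 0.05868 mol
n(HCl) used in back-titration = 0.03128 × 0.5513 = 0.01724 mol
n(NaOH) left over = 0.01724 mol (1:1 ratio)
n(NaOH) consumed by analyte = 0.05868 − 0.01724 = 0.04144 mol
From the 1:2 ratio, n(C9H8O4) = 1/2 × 0.04144 = 0.02072 mol
mass of C9H8O4 = 0.02072 × 180.16 = 3.733 g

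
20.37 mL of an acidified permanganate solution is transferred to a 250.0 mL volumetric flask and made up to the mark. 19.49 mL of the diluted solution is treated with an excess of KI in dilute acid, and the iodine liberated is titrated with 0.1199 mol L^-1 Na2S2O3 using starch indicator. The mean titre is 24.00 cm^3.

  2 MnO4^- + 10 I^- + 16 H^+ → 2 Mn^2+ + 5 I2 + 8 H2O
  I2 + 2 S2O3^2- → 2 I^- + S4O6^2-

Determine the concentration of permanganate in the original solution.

0.3624 mol/L

n(S2O3^2-) = 0.02400 × 0.1199 = 2.878 × 10^-3 mol
n(I2) = n(S2O3^2-)/2 = 1.439 × 10^-3 mol
From the 2:5 ratio, n(MnO4^-) in the aliquot = 2/5 × 1.439 × 10^-3 = 5.755 × 10^-4 mol
[MnO4^-]_dilute = 5.755 × 10^-4 / 0.01949 = 0.02953 mol/L
[MnO4^-]_original = 0.02953 × 250.0/20.37 = 0.3624 mol/L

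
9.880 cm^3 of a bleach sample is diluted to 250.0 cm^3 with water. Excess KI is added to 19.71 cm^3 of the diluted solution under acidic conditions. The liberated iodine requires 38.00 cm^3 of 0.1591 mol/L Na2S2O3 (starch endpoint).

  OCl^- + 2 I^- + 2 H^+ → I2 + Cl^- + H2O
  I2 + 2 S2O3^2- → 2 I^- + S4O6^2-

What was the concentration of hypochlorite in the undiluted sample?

3.881 mol/L

n(S2O3^2-) = 0.03800 × 0.1591 = 6.046 × 10^-3 mol
n(I2) = n(S2O3^2-)/2 = 3.023 × 10^-3 mol
n(OCl^-) in the aliquot = 3.023 × 10^-3 mol (1:1 ratio)
[OCl^-]_dilute = 3.023 × 10^-3 / 0.01971 = 0.1534 mol/L
[OCl^-]_original = 0.1534 × 250.0/9.880 = 3.881 mol/L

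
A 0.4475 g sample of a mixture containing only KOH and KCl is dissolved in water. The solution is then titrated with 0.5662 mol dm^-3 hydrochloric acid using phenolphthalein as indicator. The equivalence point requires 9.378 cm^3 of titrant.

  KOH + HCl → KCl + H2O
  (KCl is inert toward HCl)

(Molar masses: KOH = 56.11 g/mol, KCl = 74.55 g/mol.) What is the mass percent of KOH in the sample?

66.58 %

n(HCl) = 0.009378 × 0.5662 = 5.310 × 10^-3 mol
Let x = n(KOH), y = n(KCl).
Titrant: 1x = 5.310 × 10^-3;  mass: 56.11x + 74.55y = 0.4475
Solving, x = 5.310 × 10^-3 mol, y = 2.006 × 10^-3 mol
mass of KOH = 5.310 × 10^-3 × 56.11 = 0.2979 g
% KOH = 0.2979 / 0.4475 × 100 = 66.58 %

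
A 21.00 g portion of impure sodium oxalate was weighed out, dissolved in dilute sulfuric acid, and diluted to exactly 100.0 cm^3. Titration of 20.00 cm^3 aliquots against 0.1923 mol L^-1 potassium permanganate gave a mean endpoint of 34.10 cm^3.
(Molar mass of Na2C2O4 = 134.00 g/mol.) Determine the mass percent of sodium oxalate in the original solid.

2 MnO4^- + 5 C2O4^2- + 16 H^+ → 2 Mn^2+ + 10 CO2 + 8 H2O
n(KMnO4) per titration = 0.03410 × 0.1923 = 6.557 × 10^-3 mol
From the 5:2 ratio, n(Na2C2O4) in each aliquot = 5/2 × 6.557 × 10^-3 = 0.01639 mol
n(Na2C2O4) in the whole flask = 0.01639 × 100.0/20.00 = 0.08197 mol
mass of Na2C2O4 = 0.08197 × 134.00 = 10.98 g
% Na2C2O4 = 10.98 / 21.00 × 100 = 52.30 %

52.30 %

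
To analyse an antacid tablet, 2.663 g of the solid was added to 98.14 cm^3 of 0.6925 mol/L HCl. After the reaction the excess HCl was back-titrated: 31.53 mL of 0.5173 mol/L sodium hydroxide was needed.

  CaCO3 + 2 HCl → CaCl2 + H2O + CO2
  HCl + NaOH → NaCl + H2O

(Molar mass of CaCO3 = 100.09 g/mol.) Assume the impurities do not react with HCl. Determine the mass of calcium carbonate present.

2.585 g

n(HCl) added = 0.09814 × 0.6925 = 0.06796 mol
n(NaOH) used in back-titration = 0.03153 × 0.5173 = 0.01631 mol
n(HCl) left over = 0.01631 mol (1:1 ratio)
n(HCl) consumed by analyte = 0.06796 − 0.01631 = 0.05165 mol
From the 1:2 ratio, n(CaCO3) = 1/2 × 0.05165 = 0.02583 mol
mass of CaCO3 = 0.02583 × 100.09 = 2.585 g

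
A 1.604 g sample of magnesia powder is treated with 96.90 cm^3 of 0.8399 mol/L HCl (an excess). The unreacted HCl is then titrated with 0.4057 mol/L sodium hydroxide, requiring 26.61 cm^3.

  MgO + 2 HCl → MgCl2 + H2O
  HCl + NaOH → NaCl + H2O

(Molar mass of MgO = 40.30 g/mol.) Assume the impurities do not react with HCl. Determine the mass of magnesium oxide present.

n(HCl) added = 0.09690 × 0.8399 = 0.08139 mol
n(NaOH) used in back-titration = 0.02661 × 0.4057 = 0.01080 mol
n(HCl) left over = 0.01080 mol (1:1 ratio)
n(HCl) consumed by analyte = 0.08139 − 0.01080 = 0.07059 mol
From the 1:2 ratio, n(MgO) = 1/2 × 0.07059 = 0.03530 mol
mass of MgO = 0.03530 × 40.30 = 1.422 g

1.422 g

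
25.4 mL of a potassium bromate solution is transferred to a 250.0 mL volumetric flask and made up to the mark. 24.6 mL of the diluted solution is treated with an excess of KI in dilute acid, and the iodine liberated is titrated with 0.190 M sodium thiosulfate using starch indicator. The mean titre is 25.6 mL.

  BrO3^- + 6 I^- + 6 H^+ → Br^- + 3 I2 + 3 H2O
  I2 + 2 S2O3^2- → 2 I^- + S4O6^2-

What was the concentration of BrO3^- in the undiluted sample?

n(S2O3^2-) = 0.0256 × 0.190 = 4.86 × 10^-3 mol
n(I2) = n(S2O3^2-)/2 = 2.43 × 10^-3 mol
From the 1:3 ratio, n(BrO3^-) in the aliquot = 1/3 × 2.43 × 10^-3 = 8.11 × 10^-4 mol
[BrO3^-]_dilute = 8.11 × 10^-4 / 0.0246 = 0.0330 mol/L
[BrO3^-]_original = 0.0330 × 250.0/25.4 = 0.324 mol/L

0.324 M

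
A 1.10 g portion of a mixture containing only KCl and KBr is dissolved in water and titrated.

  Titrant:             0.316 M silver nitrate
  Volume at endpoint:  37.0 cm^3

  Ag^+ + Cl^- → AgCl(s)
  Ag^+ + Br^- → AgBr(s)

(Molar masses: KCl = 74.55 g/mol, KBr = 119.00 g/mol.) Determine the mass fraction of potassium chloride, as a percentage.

n(AgNO3) = 0.0370 × 0.316 = 0.0117 mol
Let x = n(KCl), y = n(KBr).
Titrant: 1x + 1y = 0.0117;  mass: 74.55x + 119.00y = 1.10
Solving, x = 6.55 × 10^-3 mol, y = 5.14 × 10^-3 mol
mass of KCl = 6.55 × 10^-3 × 74.55 = 0.489 g
% KCl = 0.489 / 1.10 × 100 = 44.4 %

44.4 %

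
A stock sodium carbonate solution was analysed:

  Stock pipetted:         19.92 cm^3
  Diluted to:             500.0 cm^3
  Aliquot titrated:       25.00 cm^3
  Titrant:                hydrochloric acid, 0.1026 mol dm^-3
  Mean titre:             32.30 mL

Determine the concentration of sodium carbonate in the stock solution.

1.664 mol/L

Na2CO3 + 2 HCl → 2 NaCl + H2O + CO2
n(HCl) = 0.03230 × 0.1026 = 3.314 × 10^-3 mol
From the 1:2 ratio, n(Na2CO3) in the aliquot = 1/2 × 3.314 × 10^-3 = 1.657 × 10^-3 mol
[Na2CO3]_dilute = 1.657 × 10^-3 / 0.02500 = 0.06628 mol/L
Dilution factor = 500.0 / 19.92 = 25.10
[Na2CO3]_stock = 0.06628 × 25.10 = 1.664 mol/L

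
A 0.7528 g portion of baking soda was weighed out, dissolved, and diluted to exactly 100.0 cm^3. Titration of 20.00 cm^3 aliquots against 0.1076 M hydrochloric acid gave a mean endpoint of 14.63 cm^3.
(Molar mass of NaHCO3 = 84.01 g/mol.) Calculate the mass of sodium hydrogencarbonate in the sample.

NaHCO3 + HCl → NaCl + H2O + CO2
n(HCl) per titration = 0.01463 × 0.1076 = 1.574 × 10^-3 mol
n(NaHCO3) in each aliquot = 1.574 × 10^-3 mol (1:1 ratio)
n(NaHCO3) in the whole flask = 1.574 × 10^-3 × 100.0/20.00 = 7.871 × 10^-3 mol
mass of NaHCO3 = 7.871 × 10^-3 × 84.01 = 0.6612 g

0.6612 g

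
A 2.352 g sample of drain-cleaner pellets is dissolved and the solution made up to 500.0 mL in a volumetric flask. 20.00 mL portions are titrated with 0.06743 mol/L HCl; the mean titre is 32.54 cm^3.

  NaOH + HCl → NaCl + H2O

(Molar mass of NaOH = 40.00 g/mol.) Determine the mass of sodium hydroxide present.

2.194 g

n(HCl) per titration = 0.03254 × 0.06743 = 2.194 × 10^-3 mol
n(NaOH) in each aliquot = 2.194 × 10^-3 mol (1:1 ratio)
n(NaOH) in the whole flask = 2.194 × 10^-3 × 500.0/20.00 = 0.05485 mol
mass of NaOH = 0.05485 × 40.00 = 2.194 g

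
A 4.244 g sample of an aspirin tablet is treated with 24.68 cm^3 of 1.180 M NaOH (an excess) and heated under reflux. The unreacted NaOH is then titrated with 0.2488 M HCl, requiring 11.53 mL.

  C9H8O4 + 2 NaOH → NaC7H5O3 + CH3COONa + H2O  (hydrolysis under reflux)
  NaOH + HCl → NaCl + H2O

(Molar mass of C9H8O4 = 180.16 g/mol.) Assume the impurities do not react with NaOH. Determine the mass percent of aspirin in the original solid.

n(NaOH) added = 0.02468 × 1.180 = 0.02912 mol
n(HCl) used in back-titration = 0.01153 × 0.2488 = 2.869 × 10^-3 mol
n(NaOH) left over = 2.869 × 10^-3 mol (1:1 ratio)
n(NaOH) consumed by analyte = 0.02912 − 2.869 × 10^-3 = 0.02625 mol
From the 1:2 ratio, n(C9H8O4) = 1/2 × 0.02625 = 0.01313 mol
mass of C9H8O4 = 0.01313 × 180.16 = 2.365 g
% C9H8O4 = 2.365 / 4.244 × 100 = 55.72 %

55.72 %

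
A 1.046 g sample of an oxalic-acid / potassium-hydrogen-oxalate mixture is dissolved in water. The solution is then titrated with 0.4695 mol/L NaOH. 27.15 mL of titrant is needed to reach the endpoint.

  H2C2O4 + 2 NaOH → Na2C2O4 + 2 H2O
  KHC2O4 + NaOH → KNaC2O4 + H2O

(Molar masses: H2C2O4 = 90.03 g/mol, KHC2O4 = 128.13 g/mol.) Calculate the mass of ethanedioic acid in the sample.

n(NaOH) = 0.02715 × 0.4695 = 0.01275 mol
Let x = n(H2C2O4), y = n(KHC2O4).
Titrant: 2x + 1y = 0.01275;  mass: 90.03x + 128.13y = 1.046
Solving, x = 3.533 × 10^-3 mol, y = 5.681 × 10^-3 mol
mass of H2C2O4 = 3.533 × 10^-3 × 90.03 = 0.3181 g

0.3181 g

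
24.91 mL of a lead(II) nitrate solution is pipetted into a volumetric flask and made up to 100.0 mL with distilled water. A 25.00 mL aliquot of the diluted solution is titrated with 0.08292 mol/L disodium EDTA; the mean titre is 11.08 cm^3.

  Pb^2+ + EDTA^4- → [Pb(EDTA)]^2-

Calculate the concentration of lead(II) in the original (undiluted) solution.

n(EDTA) = 0.01108 × 0.08292 = 9.188 × 10^-4 mol
n(Pb2+) in the aliquot = 9.188 × 10^-4 mol (1:1 ratio)
[Pb2+]_dilute = 9.188 × 10^-4 / 0.02500 = 0.03675 mol/L
Dilution factor = 100.0 / 24.91 = 4.014
[Pb2+]_stock = 0.03675 × 4.014 = 0.1475 mol/L

0.1475 mol/L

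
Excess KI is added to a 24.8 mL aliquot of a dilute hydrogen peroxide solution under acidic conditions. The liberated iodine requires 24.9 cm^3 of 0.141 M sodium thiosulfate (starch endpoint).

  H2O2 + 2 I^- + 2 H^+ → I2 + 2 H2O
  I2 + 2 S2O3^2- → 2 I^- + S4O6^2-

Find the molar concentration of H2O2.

n(S2O3^2-) = 0.0249 × 0.141 = 3.51 × 10^-3 mol
n(I2) = n(S2O3^2-)/2 = 1.76 × 10^-3 mol
n(H2O2) in the aliquot = 1.76 × 10^-3 mol (1:1 ratio)
[H2O2] = 1.76 × 10^-3 / 0.0248 = 0.0708 mol/L

0.0708 M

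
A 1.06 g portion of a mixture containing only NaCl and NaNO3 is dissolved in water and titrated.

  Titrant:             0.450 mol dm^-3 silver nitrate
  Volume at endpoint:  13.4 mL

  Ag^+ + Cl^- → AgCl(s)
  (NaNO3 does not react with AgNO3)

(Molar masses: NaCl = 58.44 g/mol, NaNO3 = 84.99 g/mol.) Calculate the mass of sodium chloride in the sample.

n(AgNO3) = 0.0134 × 0.450 = 6.03 × 10^-3 mol
Let x = n(NaCl), y = n(NaNO3).
Titrant: 1x = 6.03 × 10^-3;  mass: 58.44x + 84.99y = 1.06
Solving, x = 6.03 × 10^-3 mol, y = 8.33 × 10^-3 mol
mass of NaCl = 6.03 × 10^-3 × 58.44 = 0.352 g

0.352 g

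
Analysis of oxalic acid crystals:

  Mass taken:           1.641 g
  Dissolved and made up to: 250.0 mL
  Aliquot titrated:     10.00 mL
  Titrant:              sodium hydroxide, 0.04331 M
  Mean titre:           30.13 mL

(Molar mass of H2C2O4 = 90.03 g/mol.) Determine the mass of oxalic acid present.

1.469 g

H2C2O4 + 2 NaOH → Na2C2O4 + 2 H2O
n(NaOH) per titration = 0.03013 × 0.04331 = 1.305 × 10^-3 mol
From the 1:2 ratio, n(H2C2O4) in each aliquot = 1/2 × 1.305 × 10^-3 = 6.525 × 10^-4 mol
n(H2C2O4) in the whole flask = 6.525 × 10^-4 × 250.0/10.00 = 0.01631 mol
mass of H2C2O4 = 0.01631 × 90.03 = 1.469 g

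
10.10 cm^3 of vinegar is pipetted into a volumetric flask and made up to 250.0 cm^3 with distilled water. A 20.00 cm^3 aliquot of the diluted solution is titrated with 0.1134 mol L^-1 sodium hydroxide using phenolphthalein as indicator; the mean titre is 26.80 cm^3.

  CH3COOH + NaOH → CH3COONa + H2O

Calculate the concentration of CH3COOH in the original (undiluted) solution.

3.761 mol/L

n(NaOH) = 0.02680 × 0.1134 = 3.039 × 10^-3 mol
n(CH3COOH) in the aliquot = 3.039 × 10^-3 mol (1:1 ratio)
[CH3COOH]_dilute = 3.039 × 10^-3 / 0.02000 = 0.1520 mol/L
Dilution factor = 250.0 / 10.10 = 24.75
[CH3COOH]_stock = 0.1520 × 24.75 = 3.761 mol/L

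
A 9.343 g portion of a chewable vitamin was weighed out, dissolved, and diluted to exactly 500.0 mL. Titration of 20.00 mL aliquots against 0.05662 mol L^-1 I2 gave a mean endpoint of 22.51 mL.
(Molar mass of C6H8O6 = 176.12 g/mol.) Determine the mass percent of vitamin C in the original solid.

60.06 %

C6H8O6 + I2 → C6H6O6 + 2 HI
n(I2) per titration = 0.02251 × 0.05662 = 1.275 × 10^-3 mol
n(C6H8O6) in each aliquot = 1.275 × 10^-3 mol (1:1 ratio)
n(C6H8O6) in the whole flask = 1.275 × 10^-3 × 500.0/20.00 = 0.03186 mol
mass of C6H8O6 = 0.03186 × 176.12 = 5.612 g
% C6H8O6 = 5.612 / 9.343 × 100 = 60.06 %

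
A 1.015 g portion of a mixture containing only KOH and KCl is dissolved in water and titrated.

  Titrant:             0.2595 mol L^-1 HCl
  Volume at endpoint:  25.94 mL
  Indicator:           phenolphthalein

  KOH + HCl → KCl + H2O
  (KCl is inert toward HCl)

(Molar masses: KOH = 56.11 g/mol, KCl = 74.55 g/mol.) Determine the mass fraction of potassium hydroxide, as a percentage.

n(HCl) = 0.02594 × 0.2595 = 6.731 × 10^-3 mol
Let x = n(KOH), y = n(KCl).
Titrant: 1x = 6.731 × 10^-3;  mass: 56.11x + 74.55y = 1.015
Solving, x = 6.731 × 10^-3 mol, y = 8.549 × 10^-3 mol
mass of KOH = 6.731 × 10^-3 × 56.11 = 0.3777 g
% KOH = 0.3777 / 1.015 × 100 = 37.21 %

37.21 %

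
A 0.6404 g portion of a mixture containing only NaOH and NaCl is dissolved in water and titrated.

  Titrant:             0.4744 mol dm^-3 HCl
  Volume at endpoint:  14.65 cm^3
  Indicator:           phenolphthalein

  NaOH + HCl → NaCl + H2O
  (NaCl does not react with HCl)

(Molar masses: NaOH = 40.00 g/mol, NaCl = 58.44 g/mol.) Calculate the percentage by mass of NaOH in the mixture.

43.41 %

n(HCl) = 0.01465 × 0.4744 = 6.950 × 10^-3 mol
Let x = n(NaOH), y = n(NaCl).
Titrant: 1x = 6.950 × 10^-3;  mass: 40.00x + 58.44y = 0.6404
Solving, x = 6.950 × 10^-3 mol, y = 6.201 × 10^-3 mol
mass of NaOH = 6.950 × 10^-3 × 40.00 = 0.2780 g
% NaOH = 0.2780 / 0.6404 × 100 = 43.41 %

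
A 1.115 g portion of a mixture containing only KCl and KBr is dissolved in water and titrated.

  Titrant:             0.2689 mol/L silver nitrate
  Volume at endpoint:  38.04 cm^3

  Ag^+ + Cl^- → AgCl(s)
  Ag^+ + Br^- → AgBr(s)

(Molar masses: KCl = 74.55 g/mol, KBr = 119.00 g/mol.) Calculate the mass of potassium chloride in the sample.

0.1715 g

n(AgNO3) = 0.03804 × 0.2689 = 0.01023 mol
Let x = n(KCl), y = n(KBr).
Titrant: 1x + 1y = 0.01023;  mass: 74.55x + 119.00y = 1.115
Solving, x = 2.300 × 10^-3 mol, y = 7.929 × 10^-3 mol
mass of KCl = 2.300 × 10^-3 × 74.55 = 0.1715 g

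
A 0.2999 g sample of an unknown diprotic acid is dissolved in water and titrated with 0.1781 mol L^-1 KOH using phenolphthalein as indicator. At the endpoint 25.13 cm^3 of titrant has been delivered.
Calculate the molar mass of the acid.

134.0 g/mol

n(KOH) = 0.02513 L × 0.1781 mol/L = 4.476 × 10^-3 mol
From the 1:2 ratio, n(H2A) = 1/2 × 4.476 × 10^-3 = 2.238 × 10^-3 mol
M = m / n = 0.2999 g / 2.238 × 10^-3 mol = 134.0 g/mol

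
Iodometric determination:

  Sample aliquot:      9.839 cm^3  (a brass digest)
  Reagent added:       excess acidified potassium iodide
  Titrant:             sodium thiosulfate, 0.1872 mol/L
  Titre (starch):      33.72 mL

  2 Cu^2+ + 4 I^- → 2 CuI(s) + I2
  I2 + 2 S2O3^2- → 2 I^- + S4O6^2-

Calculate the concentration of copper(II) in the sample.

0.6416 mol/L

n(S2O3^2-) = 0.03372 × 0.1872 = 6.312 × 10^-3 mol
n(I2) = n(S2O3^2-)/2 = 3.156 × 10^-3 mol
From the 2:1 ratio, n(Cu2+) in the aliquot = 2/1 × 3.156 × 10^-3 = 6.312 × 10^-3 mol
[Cu2+] = 6.312 × 10^-3 / 0.009839 = 0.6416 mol/L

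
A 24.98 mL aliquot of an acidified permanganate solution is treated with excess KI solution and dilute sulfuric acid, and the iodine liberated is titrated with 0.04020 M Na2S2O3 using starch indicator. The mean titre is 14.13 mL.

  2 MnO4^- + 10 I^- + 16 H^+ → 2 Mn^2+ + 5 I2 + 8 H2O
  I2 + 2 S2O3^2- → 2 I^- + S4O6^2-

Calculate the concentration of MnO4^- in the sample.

n(S2O3^2-) = 0.01413 × 0.04020 = 5.680 × 10^-4 mol
n(I2) = n(S2O3^2-)/2 = 2.840 × 10^-4 mol
From the 2:5 ratio, n(MnO4^-) in the aliquot = 2/5 × 2.840 × 10^-4 = 1.136 × 10^-4 mol
[MnO4^-] = 1.136 × 10^-4 / 0.02498 = 0.004548 mol/L

0.004548 M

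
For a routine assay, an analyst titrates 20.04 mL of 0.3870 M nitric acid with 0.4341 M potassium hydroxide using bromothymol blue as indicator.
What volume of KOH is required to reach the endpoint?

17.87 mL

HNO3 + KOH → KNO3 + H2O
n(HNO3) = 0.02004 L × 0.3870 mol/L = 7.755 × 10^-3 mol
n(KOH) = 7.755 × 10^-3 mol (1:1 stoichiometry)
V(KOH) = 7.755 × 10^-3 mol / 0.4341 mol/L = 0.01787 L = 17.87 mL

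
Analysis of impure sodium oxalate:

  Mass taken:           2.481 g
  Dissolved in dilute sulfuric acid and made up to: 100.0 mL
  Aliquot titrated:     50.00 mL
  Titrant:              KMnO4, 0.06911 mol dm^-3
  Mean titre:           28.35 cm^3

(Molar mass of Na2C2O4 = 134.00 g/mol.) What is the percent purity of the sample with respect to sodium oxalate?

2 MnO4^- + 5 C2O4^2- + 16 H^+ → 2 Mn^2+ + 10 CO2 + 8 H2O
n(KMnO4) per titration = 0.02835 × 0.06911 = 1.959 × 10^-3 mol
From the 5:2 ratio, n(Na2C2O4) in each aliquot = 5/2 × 1.959 × 10^-3 = 4.898 × 10^-3 mol
n(Na2C2O4) in the whole flask = 4.898 × 10^-3 × 100.0/50.00 = 9.796 × 10^-3 mol
mass of Na2C2O4 = 9.796 × 10^-3 × 134.00 = 1.313 g
% Na2C2O4 = 1.313 / 2.481 × 100 = 52.91 %

52.91 %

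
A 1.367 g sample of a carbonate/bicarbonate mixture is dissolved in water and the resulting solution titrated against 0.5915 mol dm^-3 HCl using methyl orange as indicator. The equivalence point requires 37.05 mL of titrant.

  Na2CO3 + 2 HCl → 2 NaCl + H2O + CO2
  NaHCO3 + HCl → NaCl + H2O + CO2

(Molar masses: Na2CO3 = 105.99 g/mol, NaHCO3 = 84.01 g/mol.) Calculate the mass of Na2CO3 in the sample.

n(HCl) = 0.03705 × 0.5915 = 0.02192 mol
Let x = n(Na2CO3), y = n(NaHCO3).
Titrant: 2x + 1y = 0.02192;  mass: 105.99x + 84.01y = 1.367
Solving, x = 7.643 × 10^-3 mol, y = 6.629 × 10^-3 mol
mass of Na2CO3 = 7.643 × 10^-3 × 105.99 = 0.8101 g

0.8101 g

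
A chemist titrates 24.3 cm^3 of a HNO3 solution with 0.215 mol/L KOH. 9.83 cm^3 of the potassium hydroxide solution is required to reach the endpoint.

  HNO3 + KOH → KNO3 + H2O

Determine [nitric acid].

0.0870 mol/L

n(KOH) = 0.00983 L × 0.215 mol/L = 2.11 × 10^-3 mol
n(HNO3) = 2.11 × 10^-3 mol (1:1 mole ratio)
[HNO3] = 2.11 × 10^-3 mol / 0.0243 L = 0.0870 mol/L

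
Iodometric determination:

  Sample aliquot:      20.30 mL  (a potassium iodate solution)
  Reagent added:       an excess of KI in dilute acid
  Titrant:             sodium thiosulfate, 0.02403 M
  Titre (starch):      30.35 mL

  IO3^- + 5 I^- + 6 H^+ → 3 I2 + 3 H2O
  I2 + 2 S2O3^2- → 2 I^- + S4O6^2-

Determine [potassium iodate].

n(S2O3^2-) = 0.03035 × 0.02403 = 7.293 × 10^-4 mol
n(I2) = n(S2O3^2-)/2 = 3.647 × 10^-4 mol
From the 1:3 ratio, n(IO3^-) in the aliquot = 1/3 × 3.647 × 10^-4 = 1.216 × 10^-4 mol
[IO3^-] = 1.216 × 10^-4 / 0.02030 = 0.005988 mol/L

0.005988 M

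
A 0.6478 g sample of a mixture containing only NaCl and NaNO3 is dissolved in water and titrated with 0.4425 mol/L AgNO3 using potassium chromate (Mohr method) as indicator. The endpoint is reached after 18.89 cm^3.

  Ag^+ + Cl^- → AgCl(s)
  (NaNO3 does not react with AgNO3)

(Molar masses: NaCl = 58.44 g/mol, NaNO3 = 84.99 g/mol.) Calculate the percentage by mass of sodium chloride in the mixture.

n(AgNO3) = 0.01889 × 0.4425 = 8.359 × 10^-3 mol
Let x = n(NaCl), y = n(NaNO3).
Titrant: 1x = 8.359 × 10^-3;  mass: 58.44x + 84.99y = 0.6478
Solving, x = 8.359 × 10^-3 mol, y = 1.874 × 10^-3 mol
mass of NaCl = 8.359 × 10^-3 × 58.44 = 0.4885 g
% NaCl = 0.4885 / 0.6478 × 100 = 75.41 %

75.41 %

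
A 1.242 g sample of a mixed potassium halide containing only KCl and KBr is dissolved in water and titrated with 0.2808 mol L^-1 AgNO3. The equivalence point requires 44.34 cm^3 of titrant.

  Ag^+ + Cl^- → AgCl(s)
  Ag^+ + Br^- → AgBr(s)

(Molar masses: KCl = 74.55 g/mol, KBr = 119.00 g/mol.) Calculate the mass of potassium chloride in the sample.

n(AgNO3) = 0.04434 × 0.2808 = 0.01245 mol
Let x = n(KCl), y = n(KBr).
Titrant: 1x + 1y = 0.01245;  mass: 74.55x + 119.00y = 1.242
Solving, x = 5.391 × 10^-3 mol, y = 7.060 × 10^-3 mol
mass of KCl = 5.391 × 10^-3 × 74.55 = 0.4019 g

0.4019 g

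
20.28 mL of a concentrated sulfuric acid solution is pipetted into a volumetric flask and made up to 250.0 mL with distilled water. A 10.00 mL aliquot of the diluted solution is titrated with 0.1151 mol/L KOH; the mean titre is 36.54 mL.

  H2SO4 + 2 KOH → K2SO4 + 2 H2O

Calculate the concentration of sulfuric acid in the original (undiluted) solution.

n(KOH) = 0.03654 × 0.1151 = 4.206 × 10^-3 mol
From the 1:2 ratio, n(H2SO4) in the aliquot = 1/2 × 4.206 × 10^-3 = 2.103 × 10^-3 mol
[H2SO4]_dilute = 2.103 × 10^-3 / 0.01000 = 0.2103 mol/L
Dilution factor = 250.0 / 20.28 = 12.33
[H2SO4]_stock = 0.2103 × 12.33 = 2.592 mol/L

2.592 mol/L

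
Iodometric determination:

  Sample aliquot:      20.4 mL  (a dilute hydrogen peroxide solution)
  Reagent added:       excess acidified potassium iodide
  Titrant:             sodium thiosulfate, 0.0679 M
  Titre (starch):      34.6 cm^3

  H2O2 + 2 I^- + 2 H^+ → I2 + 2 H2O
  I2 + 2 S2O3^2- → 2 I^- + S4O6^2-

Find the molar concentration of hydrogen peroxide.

0.0576 M

n(S2O3^2-) = 0.0346 × 0.0679 = 2.35 × 10^-3 mol
n(I2) = n(S2O3^2-)/2 = 1.17 × 10^-3 mol
n(H2O2) in the aliquot = 1.17 × 10^-3 mol (1:1 ratio)
[H2O2] = 1.17 × 10^-3 / 0.0204 = 0.0576 mol/L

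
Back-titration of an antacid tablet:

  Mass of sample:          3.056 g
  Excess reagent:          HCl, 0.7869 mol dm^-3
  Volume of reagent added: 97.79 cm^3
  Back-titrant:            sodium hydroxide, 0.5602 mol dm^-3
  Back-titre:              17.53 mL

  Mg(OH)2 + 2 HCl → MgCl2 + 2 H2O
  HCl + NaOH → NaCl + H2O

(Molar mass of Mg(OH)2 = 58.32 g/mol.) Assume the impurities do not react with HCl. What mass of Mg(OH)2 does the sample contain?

1.958 g

n(HCl) added = 0.09779 × 0.7869 = 0.07695 mol
n(NaOH) used in back-titration = 0.01753 × 0.5602 = 9.820 × 10^-3 mol
n(HCl) left over = 9.820 × 10^-3 mol (1:1 ratio)
n(HCl) consumed by analyte = 0.07695 − 9.820 × 10^-3 = 0.06713 mol
From the 1:2 ratio, n(Mg(OH)2) = 1/2 × 0.06713 = 0.03357 mol
mass of Mg(OH)2 = 0.03357 × 58.32 = 1.958 g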